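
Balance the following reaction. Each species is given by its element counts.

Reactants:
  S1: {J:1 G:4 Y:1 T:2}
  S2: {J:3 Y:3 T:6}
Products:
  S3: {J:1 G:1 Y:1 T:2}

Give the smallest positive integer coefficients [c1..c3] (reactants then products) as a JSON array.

J: 1·1+1·3 = 4 | 4·1 = 4
G: 1·4+1·0 = 4 | 4·1 = 4
Y: 1·1+1·3 = 4 | 4·1 = 4
T: 1·2+1·6 = 8 | 4·2 = 8
gcd(1,1,4) = 1

Coefficients: [1, 1, 4]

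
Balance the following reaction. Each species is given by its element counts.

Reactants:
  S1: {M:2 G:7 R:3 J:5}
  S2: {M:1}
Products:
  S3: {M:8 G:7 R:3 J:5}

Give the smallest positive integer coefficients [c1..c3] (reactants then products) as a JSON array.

Coefficients: [1, 6, 1]

M: 1·2+6·1 = 8 | 1·8 = 8
G: 1·7+6·0 = 7 | 1·7 = 7
R: 1·3+6·0 = 3 | 1·3 = 3
J: 1·5+6·0 = 5 | 1·5 = 5
gcd(1,6,1) = 1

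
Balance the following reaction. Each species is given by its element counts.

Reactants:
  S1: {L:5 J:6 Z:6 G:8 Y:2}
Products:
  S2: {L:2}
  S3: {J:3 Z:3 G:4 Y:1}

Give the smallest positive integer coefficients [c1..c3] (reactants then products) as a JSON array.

Coefficients: [2, 5, 4]

L: 2·5 = 10 | 5·2+4·0 = 10
J: 2·6 = 12 | 5·0+4·3 = 12
Z: 2·6 = 12 | 5·0+4·3 = 12
G: 2·8 = 16 | 5·0+4·4 = 16
Y: 2·2 = 4 | 5·0+4·1 = 4
gcd(2,5,4) = 1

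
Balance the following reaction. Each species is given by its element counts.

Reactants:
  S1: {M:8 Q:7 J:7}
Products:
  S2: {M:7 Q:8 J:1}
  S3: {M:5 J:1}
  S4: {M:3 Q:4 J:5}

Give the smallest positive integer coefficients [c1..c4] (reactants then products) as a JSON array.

M: 4·8 = 32 | 1·7+2·5+5·3 = 32
Q: 4·7 = 28 | 1·8+2·0+5·4 = 28
J: 4·7 = 28 | 1·1+2·1+5·5 = 28
gcd(4,1,2,5) = 1

Coefficients: [4, 1, 2, 5]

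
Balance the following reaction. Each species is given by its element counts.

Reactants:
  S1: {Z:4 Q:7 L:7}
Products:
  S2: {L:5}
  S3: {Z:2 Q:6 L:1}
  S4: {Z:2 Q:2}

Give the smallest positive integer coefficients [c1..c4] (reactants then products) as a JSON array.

Z: 4·4 = 16 | 5·0+3·2+5·2 = 16
Q: 4·7 = 28 | 5·0+3·6+5·2 = 28
L: 4·7 = 28 | 5·5+3·1+5·0 = 28
gcd(4,5,3,5) = 1

Coefficients: [4, 5, 3, 5]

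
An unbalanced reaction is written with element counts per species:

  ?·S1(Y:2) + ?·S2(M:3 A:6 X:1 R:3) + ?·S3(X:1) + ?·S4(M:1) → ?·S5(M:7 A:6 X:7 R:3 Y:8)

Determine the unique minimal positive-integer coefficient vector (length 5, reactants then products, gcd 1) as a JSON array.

M: 4·0+1·3+6·0+4·1 = 7 | 1·7 = 7
A: 4·0+1·6+6·0+4·0 = 6 | 1·6 = 6
X: 4·0+1·1+6·1+4·0 = 7 | 1·7 = 7
R: 4·0+1·3+6·0+4·0 = 3 | 1·3 = 3
Y: 4·2+1·0+6·0+4·0 = 8 | 1·8 = 8
gcd(4,1,6,4,1) = 1

Coefficients: [4, 1, 6, 4, 1]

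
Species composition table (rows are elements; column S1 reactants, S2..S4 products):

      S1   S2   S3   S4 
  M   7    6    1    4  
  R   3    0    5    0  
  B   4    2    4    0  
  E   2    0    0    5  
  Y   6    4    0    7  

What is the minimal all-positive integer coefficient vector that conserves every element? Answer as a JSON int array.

Coefficients: [5, 4, 3, 2]

M: 5·7 = 35 | 4·6+3·1+2·4 = 35
R: 5·3 = 15 | 4·0+3·5+2·0 = 15
B: 5·4 = 20 | 4·2+3·4+2·0 = 20
E: 5·2 = 10 | 4·0+3·0+2·5 = 10
Y: 5·6 = 30 | 4·4+3·0+2·7 = 30
gcd(5,4,3,2) = 1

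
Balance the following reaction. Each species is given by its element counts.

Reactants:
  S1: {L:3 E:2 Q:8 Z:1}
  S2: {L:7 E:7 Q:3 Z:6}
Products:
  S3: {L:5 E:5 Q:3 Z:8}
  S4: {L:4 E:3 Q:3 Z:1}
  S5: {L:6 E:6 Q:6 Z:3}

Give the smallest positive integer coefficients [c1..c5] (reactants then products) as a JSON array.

Coefficients: [3, 6, 3, 3, 4]

L: 3·3+6·7 = 51 | 3·5+3·4+4·6 = 51
E: 3·2+6·7 = 48 | 3·5+3·3+4·6 = 48
Q: 3·8+6·3 = 42 | 3·3+3·3+4·6 = 42
Z: 3·1+6·6 = 39 | 3·8+3·1+4·3 = 39
gcd(3,6,3,3,4) = 1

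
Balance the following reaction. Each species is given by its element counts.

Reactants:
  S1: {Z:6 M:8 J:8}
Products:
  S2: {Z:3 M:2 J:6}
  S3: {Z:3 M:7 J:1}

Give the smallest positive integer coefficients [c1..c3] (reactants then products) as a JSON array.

Z: 5·6 = 30 | 6·3+4·3 = 30
M: 5·8 = 40 | 6·2+4·7 = 40
J: 5·8 = 40 | 6·6+4·1 = 40
gcd(5,6,4) = 1

Coefficients: [5, 6, 4]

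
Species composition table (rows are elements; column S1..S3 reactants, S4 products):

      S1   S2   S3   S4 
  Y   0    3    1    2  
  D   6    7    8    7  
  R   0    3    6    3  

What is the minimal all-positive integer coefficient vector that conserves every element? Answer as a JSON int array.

Coefficients: [1, 3, 1, 5]

Y: 1·0+3·3+1·1 = 10 | 5·2 = 10
D: 1·6+3·7+1·8 = 35 | 5·7 = 35
R: 1·0+3·3+1·6 = 15 | 5·3 = 15
gcd(1,3,1,5) = 1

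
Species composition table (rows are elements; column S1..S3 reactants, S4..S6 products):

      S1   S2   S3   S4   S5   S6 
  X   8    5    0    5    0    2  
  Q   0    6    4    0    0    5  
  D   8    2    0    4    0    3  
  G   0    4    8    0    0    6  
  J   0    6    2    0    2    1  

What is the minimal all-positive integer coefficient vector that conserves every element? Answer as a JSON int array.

Coefficients: [3, 1, 1, 5, 3, 2]

X: 3·8+1·5+1·0 = 29 | 5·5+3·0+2·2 = 29
Q: 3·0+1·6+1·4 = 10 | 5·0+3·0+2·5 = 10
D: 3·8+1·2+1·0 = 26 | 5·4+3·0+2·3 = 26
G: 3·0+1·4+1·8 = 12 | 5·0+3·0+2·6 = 12
J: 3·0+1·6+1·2 = 8 | 5·0+3·2+2·1 = 8
gcd(3,1,1,5,3,2) = 1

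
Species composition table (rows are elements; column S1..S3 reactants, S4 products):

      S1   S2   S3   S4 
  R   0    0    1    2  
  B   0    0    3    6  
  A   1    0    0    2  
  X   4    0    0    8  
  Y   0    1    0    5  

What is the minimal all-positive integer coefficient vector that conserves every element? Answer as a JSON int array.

R: 2·0+5·0+2·1 = 2 | 1·2 = 2
B: 2·0+5·0+2·3 = 6 | 1·6 = 6
A: 2·1+5·0+2·0 = 2 | 1·2 = 2
X: 2·4+5·0+2·0 = 8 | 1·8 = 8
Y: 2·0+5·1+2·0 = 5 | 1·5 = 5
gcd(2,5,2,1) = 1

Coefficients: [2, 5, 2, 1]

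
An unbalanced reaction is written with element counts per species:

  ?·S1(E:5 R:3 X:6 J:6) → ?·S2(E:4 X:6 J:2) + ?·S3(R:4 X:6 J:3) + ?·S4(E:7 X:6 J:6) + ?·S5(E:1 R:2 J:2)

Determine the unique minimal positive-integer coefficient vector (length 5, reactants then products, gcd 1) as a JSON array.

Coefficients: [6, 1, 2, 3, 5]

E: 6·5 = 30 | 1·4+2·0+3·7+5·1 = 30
R: 6·3 = 18 | 1·0+2·4+3·0+5·2 = 18
X: 6·6 = 36 | 1·6+2·6+3·6+5·0 = 36
J: 6·6 = 36 | 1·2+2·3+3·6+5·2 = 36
gcd(6,1,2,3,5) = 1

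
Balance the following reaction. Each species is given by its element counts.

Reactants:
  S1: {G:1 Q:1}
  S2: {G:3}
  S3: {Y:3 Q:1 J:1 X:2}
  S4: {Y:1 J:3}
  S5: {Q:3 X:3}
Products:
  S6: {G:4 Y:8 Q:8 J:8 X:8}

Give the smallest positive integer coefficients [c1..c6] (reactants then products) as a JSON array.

G: 6·1+2·3+6·0+6·0+4·0 = 12 | 3·4 = 12
Y: 6·0+2·0+6·3+6·1+4·0 = 24 | 3·8 = 24
Q: 6·1+2·0+6·1+6·0+4·3 = 24 | 3·8 = 24
J: 6·0+2·0+6·1+6·3+4·0 = 24 | 3·8 = 24
X: 6·0+2·0+6·2+6·0+4·3 = 24 | 3·8 = 24
gcd(6,2,6,6,4,3) = 1

Coefficients: [6, 2, 6, 6, 4, 3]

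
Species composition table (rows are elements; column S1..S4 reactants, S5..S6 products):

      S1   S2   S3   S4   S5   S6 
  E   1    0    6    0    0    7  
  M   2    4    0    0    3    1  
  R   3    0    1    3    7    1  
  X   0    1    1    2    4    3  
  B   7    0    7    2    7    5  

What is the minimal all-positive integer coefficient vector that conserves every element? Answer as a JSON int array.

E: 1·1+2·0+1·6+6·0 = 7 | 3·0+1·7 = 7
M: 1·2+2·4+1·0+6·0 = 10 | 3·3+1·1 = 10
R: 1·3+2·0+1·1+6·3 = 22 | 3·7+1·1 = 22
X: 1·0+2·1+1·1+6·2 = 15 | 3·4+1·3 = 15
B: 1·7+2·0+1·7+6·2 = 26 | 3·7+1·5 = 26
gcd(1,2,1,6,3,1) = 1

Coefficients: [1, 2, 1, 6, 3, 1]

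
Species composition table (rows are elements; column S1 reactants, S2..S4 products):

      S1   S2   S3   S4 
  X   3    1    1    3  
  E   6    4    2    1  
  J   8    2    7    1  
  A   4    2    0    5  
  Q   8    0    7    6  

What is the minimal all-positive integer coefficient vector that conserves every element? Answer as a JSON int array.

X: 5·3 = 15 | 5·1+4·1+2·3 = 15
E: 5·6 = 30 | 5·4+4·2+2·1 = 30
J: 5·8 = 40 | 5·2+4·7+2·1 = 40
A: 5·4 = 20 | 5·2+4·0+2·5 = 20
Q: 5·8 = 40 | 5·0+4·7+2·6 = 40
gcd(5,5,4,2) = 1

Coefficients: [5, 5, 4, 2]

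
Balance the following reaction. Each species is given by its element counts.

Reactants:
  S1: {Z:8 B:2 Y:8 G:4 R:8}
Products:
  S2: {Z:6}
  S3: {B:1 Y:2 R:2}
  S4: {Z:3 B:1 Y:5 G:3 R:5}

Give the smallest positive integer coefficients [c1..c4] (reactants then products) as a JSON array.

Coefficients: [3, 2, 2, 4]

Z: 3·8 = 24 | 2·6+2·0+4·3 = 24
B: 3·2 = 6 | 2·0+2·1+4·1 = 6
Y: 3·8 = 24 | 2·0+2·2+4·5 = 24
G: 3·4 = 12 | 2·0+2·0+4·3 = 12
R: 3·8 = 24 | 2·0+2·2+4·5 = 24
gcd(3,2,2,4) = 1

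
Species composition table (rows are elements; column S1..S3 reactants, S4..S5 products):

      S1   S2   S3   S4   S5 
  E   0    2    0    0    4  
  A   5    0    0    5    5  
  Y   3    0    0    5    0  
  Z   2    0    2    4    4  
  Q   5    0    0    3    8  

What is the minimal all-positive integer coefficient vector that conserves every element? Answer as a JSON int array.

E: 5·0+4·2+5·0 = 8 | 3·0+2·4 = 8
A: 5·5+4·0+5·0 = 25 | 3·5+2·5 = 25
Y: 5·3+4·0+5·0 = 15 | 3·5+2·0 = 15
Z: 5·2+4·0+5·2 = 20 | 3·4+2·4 = 20
Q: 5·5+4·0+5·0 = 25 | 3·3+2·8 = 25
gcd(5,4,5,3,2) = 1

Coefficients: [5, 4, 5, 3, 2]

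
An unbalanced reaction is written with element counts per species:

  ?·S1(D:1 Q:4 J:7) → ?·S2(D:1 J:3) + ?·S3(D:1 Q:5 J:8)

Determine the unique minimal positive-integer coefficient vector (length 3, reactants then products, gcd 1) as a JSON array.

D: 5·1 = 5 | 1·1+4·1 = 5
Q: 5·4 = 20 | 1·0+4·5 = 20
J: 5·7 = 35 | 1·3+4·8 = 35
gcd(5,1,4) = 1

Coefficients: [5, 1, 4]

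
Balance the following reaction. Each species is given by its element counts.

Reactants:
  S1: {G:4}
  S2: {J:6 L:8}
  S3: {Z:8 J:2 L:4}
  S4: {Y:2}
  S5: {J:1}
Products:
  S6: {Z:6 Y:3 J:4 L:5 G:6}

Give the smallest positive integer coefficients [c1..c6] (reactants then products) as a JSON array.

Z: 6·0+1·0+3·8+6·0+4·0 = 24 | 4·6 = 24
Y: 6·0+1·0+3·0+6·2+4·0 = 12 | 4·3 = 12
J: 6·0+1·6+3·2+6·0+4·1 = 16 | 4·4 = 16
L: 6·0+1·8+3·4+6·0+4·0 = 20 | 4·5 = 20
G: 6·4+1·0+3·0+6·0+4·0 = 24 | 4·6 = 24
gcd(6,1,3,6,4,4) = 1

Coefficients: [6, 1, 3, 6, 4, 4]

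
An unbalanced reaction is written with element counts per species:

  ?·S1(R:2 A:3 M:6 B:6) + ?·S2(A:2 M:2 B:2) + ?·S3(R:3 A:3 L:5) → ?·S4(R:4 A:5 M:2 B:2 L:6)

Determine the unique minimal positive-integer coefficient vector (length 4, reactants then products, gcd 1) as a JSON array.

R: 1·2+2·0+6·3 = 20 | 5·4 = 20
A: 1·3+2·2+6·3 = 25 | 5·5 = 25
M: 1·6+2·2+6·0 = 10 | 5·2 = 10
B: 1·6+2·2+6·0 = 10 | 5·2 = 10
L: 1·0+2·0+6·5 = 30 | 5·6 = 30
gcd(1,2,6,5) = 1

Coefficients: [1, 2, 6, 5]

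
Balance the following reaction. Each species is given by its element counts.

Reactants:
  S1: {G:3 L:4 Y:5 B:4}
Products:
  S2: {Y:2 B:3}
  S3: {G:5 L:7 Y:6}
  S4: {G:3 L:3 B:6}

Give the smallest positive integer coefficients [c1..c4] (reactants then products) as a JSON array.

G: 6·3 = 18 | 6·0+3·5+1·3 = 18
L: 6·4 = 24 | 6·0+3·7+1·3 = 24
Y: 6·5 = 30 | 6·2+3·6+1·0 = 30
B: 6·4 = 24 | 6·3+3·0+1·6 = 24
gcd(6,6,3,1) = 1

Coefficients: [6, 6, 3, 1]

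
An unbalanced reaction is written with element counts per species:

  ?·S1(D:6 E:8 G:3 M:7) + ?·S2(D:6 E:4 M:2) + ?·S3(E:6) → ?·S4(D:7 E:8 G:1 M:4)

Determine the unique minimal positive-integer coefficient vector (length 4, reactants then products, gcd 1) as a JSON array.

Coefficients: [2, 5, 2, 6]

D: 2·6+5·6+2·0 = 42 | 6·7 = 42
E: 2·8+5·4+2·6 = 48 | 6·8 = 48
G: 2·3+5·0+2·0 = 6 | 6·1 = 6
M: 2·7+5·2+2·0 = 24 | 6·4 = 24
gcd(2,5,2,6) = 1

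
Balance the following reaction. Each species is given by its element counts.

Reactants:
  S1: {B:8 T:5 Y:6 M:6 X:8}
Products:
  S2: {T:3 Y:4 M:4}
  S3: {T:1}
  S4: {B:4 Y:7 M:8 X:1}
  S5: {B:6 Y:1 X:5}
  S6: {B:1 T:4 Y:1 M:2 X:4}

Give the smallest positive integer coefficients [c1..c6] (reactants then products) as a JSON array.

B: 6·8 = 48 | 3·0+5·0+2·4+6·6+4·1 = 48
T: 6·5 = 30 | 3·3+5·1+2·0+6·0+4·4 = 30
Y: 6·6 = 36 | 3·4+5·0+2·7+6·1+4·1 = 36
M: 6·6 = 36 | 3·4+5·0+2·8+6·0+4·2 = 36
X: 6·8 = 48 | 3·0+5·0+2·1+6·5+4·4 = 48
gcd(6,3,5,2,6,4) = 1

Coefficients: [6, 3, 5, 2, 6, 4]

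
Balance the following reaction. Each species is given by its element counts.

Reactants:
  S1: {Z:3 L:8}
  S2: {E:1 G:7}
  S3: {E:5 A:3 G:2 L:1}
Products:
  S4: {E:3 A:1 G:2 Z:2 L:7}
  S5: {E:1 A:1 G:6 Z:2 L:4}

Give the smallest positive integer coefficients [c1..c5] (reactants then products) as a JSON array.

Coefficients: [6, 4, 3, 5, 4]

E: 6·0+4·1+3·5 = 19 | 5·3+4·1 = 19
A: 6·0+4·0+3·3 = 9 | 5·1+4·1 = 9
G: 6·0+4·7+3·2 = 34 | 5·2+4·6 = 34
Z: 6·3+4·0+3·0 = 18 | 5·2+4·2 = 18
L: 6·8+4·0+3·1 = 51 | 5·7+4·4 = 51
gcd(6,4,3,5,4) = 1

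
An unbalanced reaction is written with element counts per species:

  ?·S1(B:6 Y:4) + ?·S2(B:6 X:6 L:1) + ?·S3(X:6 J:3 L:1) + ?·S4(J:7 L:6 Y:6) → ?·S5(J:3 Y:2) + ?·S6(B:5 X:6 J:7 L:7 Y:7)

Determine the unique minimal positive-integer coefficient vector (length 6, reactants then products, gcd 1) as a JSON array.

Coefficients: [4, 1, 5, 6, 5, 6]

B: 4·6+1·6+5·0+6·0 = 30 | 5·0+6·5 = 30
X: 4·0+1·6+5·6+6·0 = 36 | 5·0+6·6 = 36
J: 4·0+1·0+5·3+6·7 = 57 | 5·3+6·7 = 57
L: 4·0+1·1+5·1+6·6 = 42 | 5·0+6·7 = 42
Y: 4·4+1·0+5·0+6·6 = 52 | 5·2+6·7 = 52
gcd(4,1,5,6,5,6) = 1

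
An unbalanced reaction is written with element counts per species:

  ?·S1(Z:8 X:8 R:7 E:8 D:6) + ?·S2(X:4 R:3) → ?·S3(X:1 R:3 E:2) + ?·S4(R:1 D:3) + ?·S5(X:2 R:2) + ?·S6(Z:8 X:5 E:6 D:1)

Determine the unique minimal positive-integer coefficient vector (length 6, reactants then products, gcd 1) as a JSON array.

Coefficients: [3, 1, 3, 5, 5, 3]

Z: 3·8+1·0 = 24 | 3·0+5·0+5·0+3·8 = 24
X: 3·8+1·4 = 28 | 3·1+5·0+5·2+3·5 = 28
R: 3·7+1·3 = 24 | 3·3+5·1+5·2+3·0 = 24
E: 3·8+1·0 = 24 | 3·2+5·0+5·0+3·6 = 24
D: 3·6+1·0 = 18 | 3·0+5·3+5·0+3·1 = 18
gcd(3,1,3,5,5,3) = 1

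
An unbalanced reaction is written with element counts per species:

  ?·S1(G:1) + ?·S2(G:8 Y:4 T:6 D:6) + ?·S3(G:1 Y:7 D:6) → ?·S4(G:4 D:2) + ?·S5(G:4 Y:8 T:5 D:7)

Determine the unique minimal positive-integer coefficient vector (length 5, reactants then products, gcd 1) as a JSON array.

G: 4·1+5·8+4·1 = 48 | 6·4+6·4 = 48
Y: 4·0+5·4+4·7 = 48 | 6·0+6·8 = 48
T: 4·0+5·6+4·0 = 30 | 6·0+6·5 = 30
D: 4·0+5·6+4·6 = 54 | 6·2+6·7 = 54
gcd(4,5,4,6,6) = 1

Coefficients: [4, 5, 4, 6, 6]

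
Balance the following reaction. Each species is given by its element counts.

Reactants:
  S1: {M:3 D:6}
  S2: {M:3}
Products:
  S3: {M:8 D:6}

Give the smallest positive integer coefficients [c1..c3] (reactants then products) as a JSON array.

M: 3·3+5·3 = 24 | 3·8 = 24
D: 3·6+5·0 = 18 | 3·6 = 18
gcd(3,5,3) = 1

Coefficients: [3, 5, 3]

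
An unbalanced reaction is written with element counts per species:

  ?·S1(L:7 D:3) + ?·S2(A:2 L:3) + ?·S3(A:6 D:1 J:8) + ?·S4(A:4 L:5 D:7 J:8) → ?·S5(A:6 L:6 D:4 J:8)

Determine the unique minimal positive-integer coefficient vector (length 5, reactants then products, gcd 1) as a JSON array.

Coefficients: [4, 1, 5, 1, 6]

A: 4·0+1·2+5·6+1·4 = 36 | 6·6 = 36
L: 4·7+1·3+5·0+1·5 = 36 | 6·6 = 36
D: 4·3+1·0+5·1+1·7 = 24 | 6·4 = 24
J: 4·0+1·0+5·8+1·8 = 48 | 6·8 = 48
gcd(4,1,5,1,6) = 1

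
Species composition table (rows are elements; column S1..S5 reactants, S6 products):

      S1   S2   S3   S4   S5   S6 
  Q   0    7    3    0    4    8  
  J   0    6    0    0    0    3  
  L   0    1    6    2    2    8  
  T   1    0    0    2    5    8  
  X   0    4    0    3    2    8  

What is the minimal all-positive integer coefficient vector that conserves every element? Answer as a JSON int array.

Coefficients: [5, 2, 2, 6, 3, 4]

Q: 5·0+2·7+2·3+6·0+3·4 = 32 | 4·8 = 32
J: 5·0+2·6+2·0+6·0+3·0 = 12 | 4·3 = 12
L: 5·0+2·1+2·6+6·2+3·2 = 32 | 4·8 = 32
T: 5·1+2·0+2·0+6·2+3·5 = 32 | 4·8 = 32
X: 5·0+2·4+2·0+6·3+3·2 = 32 | 4·8 = 32
gcd(5,2,2,6,3,4) = 1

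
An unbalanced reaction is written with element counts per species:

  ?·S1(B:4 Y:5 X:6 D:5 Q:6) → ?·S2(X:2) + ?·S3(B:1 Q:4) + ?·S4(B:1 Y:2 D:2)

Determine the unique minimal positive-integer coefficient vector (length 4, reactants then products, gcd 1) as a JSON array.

Coefficients: [2, 6, 3, 5]

B: 2·4 = 8 | 6·0+3·1+5·1 = 8
Y: 2·5 = 10 | 6·0+3·0+5·2 = 10
X: 2·6 = 12 | 6·2+3·0+5·0 = 12
D: 2·5 = 10 | 6·0+3·0+5·2 = 10
Q: 2·6 = 12 | 6·0+3·4+5·0 = 12
gcd(2,6,3,5) = 1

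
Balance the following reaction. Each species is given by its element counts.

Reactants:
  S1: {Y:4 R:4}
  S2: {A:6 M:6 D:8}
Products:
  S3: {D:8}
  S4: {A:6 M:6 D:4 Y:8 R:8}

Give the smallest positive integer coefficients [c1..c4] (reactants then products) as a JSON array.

A: 4·0+2·6 = 12 | 1·0+2·6 = 12
M: 4·0+2·6 = 12 | 1·0+2·6 = 12
D: 4·0+2·8 = 16 | 1·8+2·4 = 16
Y: 4·4+2·0 = 16 | 1·0+2·8 = 16
R: 4·4+2·0 = 16 | 1·0+2·8 = 16
gcd(4,2,1,2) = 1

Coefficients: [4, 2, 1, 2]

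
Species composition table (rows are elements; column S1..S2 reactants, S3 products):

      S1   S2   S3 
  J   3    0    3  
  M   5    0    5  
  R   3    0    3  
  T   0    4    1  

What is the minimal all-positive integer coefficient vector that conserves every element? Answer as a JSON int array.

J: 4·3+1·0 = 12 | 4·3 = 12
M: 4·5+1·0 = 20 | 4·5 = 20
R: 4·3+1·0 = 12 | 4·3 = 12
T: 4·0+1·4 = 4 | 4·1 = 4
gcd(4,1,4) = 1

Coefficients: [4, 1, 4]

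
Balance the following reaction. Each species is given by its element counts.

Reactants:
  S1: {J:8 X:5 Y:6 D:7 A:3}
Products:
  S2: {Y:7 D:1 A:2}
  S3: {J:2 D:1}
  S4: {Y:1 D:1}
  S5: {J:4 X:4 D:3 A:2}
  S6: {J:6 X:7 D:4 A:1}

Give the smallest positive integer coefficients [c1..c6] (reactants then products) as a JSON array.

Coefficients: [3, 2, 5, 4, 2, 1]

J: 3·8 = 24 | 2·0+5·2+4·0+2·4+1·6 = 24
X: 3·5 = 15 | 2·0+5·0+4·0+2·4+1·7 = 15
Y: 3·6 = 18 | 2·7+5·0+4·1+2·0+1·0 = 18
D: 3·7 = 21 | 2·1+5·1+4·1+2·3+1·4 = 21
A: 3·3 = 9 | 2·2+5·0+4·0+2·2+1·1 = 9
gcd(3,2,5,4,2,1) = 1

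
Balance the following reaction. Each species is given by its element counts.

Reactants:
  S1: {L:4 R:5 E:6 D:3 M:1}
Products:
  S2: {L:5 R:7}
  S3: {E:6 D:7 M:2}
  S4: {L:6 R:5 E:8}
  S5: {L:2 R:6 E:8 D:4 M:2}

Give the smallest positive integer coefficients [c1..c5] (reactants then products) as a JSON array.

L: 6·4 = 24 | 2·5+2·0+2·6+1·2 = 24
R: 6·5 = 30 | 2·7+2·0+2·5+1·6 = 30
E: 6·6 = 36 | 2·0+2·6+2·8+1·8 = 36
D: 6·3 = 18 | 2·0+2·7+2·0+1·4 = 18
M: 6·1 = 6 | 2·0+2·2+2·0+1·2 = 6
gcd(6,2,2,2,1) = 1

Coefficients: [6, 2, 2, 2, 1]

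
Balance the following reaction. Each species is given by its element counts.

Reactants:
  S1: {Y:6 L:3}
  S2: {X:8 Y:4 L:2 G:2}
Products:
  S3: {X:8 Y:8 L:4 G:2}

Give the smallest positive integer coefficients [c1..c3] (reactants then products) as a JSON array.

X: 2·0+3·8 = 24 | 3·8 = 24
Y: 2·6+3·4 = 24 | 3·8 = 24
L: 2·3+3·2 = 12 | 3·4 = 12
G: 2·0+3·2 = 6 | 3·2 = 6
gcd(2,3,3) = 1

Coefficients: [2, 3, 3]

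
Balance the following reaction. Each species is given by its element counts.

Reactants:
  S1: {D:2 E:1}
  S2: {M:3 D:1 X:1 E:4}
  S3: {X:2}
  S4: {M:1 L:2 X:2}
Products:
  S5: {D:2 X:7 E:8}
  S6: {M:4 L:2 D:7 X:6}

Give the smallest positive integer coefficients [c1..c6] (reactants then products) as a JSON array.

Coefficients: [4, 1, 5, 1, 1, 1]

M: 4·0+1·3+5·0+1·1 = 4 | 1·0+1·4 = 4
L: 4·0+1·0+5·0+1·2 = 2 | 1·0+1·2 = 2
D: 4·2+1·1+5·0+1·0 = 9 | 1·2+1·7 = 9
X: 4·0+1·1+5·2+1·2 = 13 | 1·7+1·6 = 13
E: 4·1+1·4+5·0+1·0 = 8 | 1·8+1·0 = 8
gcd(4,1,5,1,1,1) = 1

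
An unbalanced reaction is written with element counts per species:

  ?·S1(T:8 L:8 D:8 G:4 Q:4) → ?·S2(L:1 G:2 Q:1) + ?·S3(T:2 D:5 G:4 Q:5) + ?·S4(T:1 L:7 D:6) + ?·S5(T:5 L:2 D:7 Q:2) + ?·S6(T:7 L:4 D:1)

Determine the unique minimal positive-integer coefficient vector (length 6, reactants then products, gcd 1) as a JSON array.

Coefficients: [4, 4, 2, 2, 1, 3]

T: 4·8 = 32 | 4·0+2·2+2·1+1·5+3·7 = 32
L: 4·8 = 32 | 4·1+2·0+2·7+1·2+3·4 = 32
D: 4·8 = 32 | 4·0+2·5+2·6+1·7+3·1 = 32
G: 4·4 = 16 | 4·2+2·4+2·0+1·0+3·0 = 16
Q: 4·4 = 16 | 4·1+2·5+2·0+1·2+3·0 = 16
gcd(4,4,2,2,1,3) = 1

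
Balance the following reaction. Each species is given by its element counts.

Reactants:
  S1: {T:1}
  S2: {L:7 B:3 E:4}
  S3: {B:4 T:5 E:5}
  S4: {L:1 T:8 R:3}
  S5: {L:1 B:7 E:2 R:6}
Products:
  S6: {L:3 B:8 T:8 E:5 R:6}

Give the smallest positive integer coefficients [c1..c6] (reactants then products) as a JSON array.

Coefficients: [6, 1, 2, 2, 3, 4]

L: 6·0+1·7+2·0+2·1+3·1 = 12 | 4·3 = 12
B: 6·0+1·3+2·4+2·0+3·7 = 32 | 4·8 = 32
T: 6·1+1·0+2·5+2·8+3·0 = 32 | 4·8 = 32
E: 6·0+1·4+2·5+2·0+3·2 = 20 | 4·5 = 20
R: 6·0+1·0+2·0+2·3+3·6 = 24 | 4·6 = 24
gcd(6,1,2,2,3,4) = 1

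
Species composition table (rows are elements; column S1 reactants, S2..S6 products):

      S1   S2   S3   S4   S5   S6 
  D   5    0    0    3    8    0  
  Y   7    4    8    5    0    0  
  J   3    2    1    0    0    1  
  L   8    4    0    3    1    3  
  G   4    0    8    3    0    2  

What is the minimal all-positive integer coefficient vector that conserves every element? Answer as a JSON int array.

Coefficients: [6, 6, 1, 2, 3, 5]

D: 6·5 = 30 | 6·0+1·0+2·3+3·8+5·0 = 30
Y: 6·7 = 42 | 6·4+1·8+2·5+3·0+5·0 = 42
J: 6·3 = 18 | 6·2+1·1+2·0+3·0+5·1 = 18
L: 6·8 = 48 | 6·4+1·0+2·3+3·1+5·3 = 48
G: 6·4 = 24 | 6·0+1·8+2·3+3·0+5·2 = 24
gcd(6,6,1,2,3,5) = 1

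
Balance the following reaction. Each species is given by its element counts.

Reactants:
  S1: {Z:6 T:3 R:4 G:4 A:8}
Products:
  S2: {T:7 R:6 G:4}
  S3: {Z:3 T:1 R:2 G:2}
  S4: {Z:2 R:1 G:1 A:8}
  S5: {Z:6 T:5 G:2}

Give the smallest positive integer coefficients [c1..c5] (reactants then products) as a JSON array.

Z: 6·6 = 36 | 1·0+6·3+6·2+1·6 = 36
T: 6·3 = 18 | 1·7+6·1+6·0+1·5 = 18
R: 6·4 = 24 | 1·6+6·2+6·1+1·0 = 24
G: 6·4 = 24 | 1·4+6·2+6·1+1·2 = 24
A: 6·8 = 48 | 1·0+6·0+6·8+1·0 = 48
gcd(6,1,6,6,1) = 1

Coefficients: [6, 1, 6, 6, 1]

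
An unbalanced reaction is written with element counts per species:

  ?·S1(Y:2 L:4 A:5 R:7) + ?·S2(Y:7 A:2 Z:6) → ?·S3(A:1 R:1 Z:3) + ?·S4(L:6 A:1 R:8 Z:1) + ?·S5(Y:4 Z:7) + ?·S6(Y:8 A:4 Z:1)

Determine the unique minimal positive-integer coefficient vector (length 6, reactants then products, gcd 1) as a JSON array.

Y: 3·2+6·7 = 48 | 5·0+2·0+2·4+5·8 = 48
L: 3·4+6·0 = 12 | 5·0+2·6+2·0+5·0 = 12
A: 3·5+6·2 = 27 | 5·1+2·1+2·0+5·4 = 27
R: 3·7+6·0 = 21 | 5·1+2·8+2·0+5·0 = 21
Z: 3·0+6·6 = 36 | 5·3+2·1+2·7+5·1 = 36
gcd(3,6,5,2,2,5) = 1

Coefficients: [3, 6, 5, 2, 2, 5]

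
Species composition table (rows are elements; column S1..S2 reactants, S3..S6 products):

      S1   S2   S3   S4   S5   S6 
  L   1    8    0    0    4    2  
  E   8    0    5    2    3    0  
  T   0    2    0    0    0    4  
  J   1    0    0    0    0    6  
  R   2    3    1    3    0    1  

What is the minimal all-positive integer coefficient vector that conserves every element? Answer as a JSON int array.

Coefficients: [6, 2, 5, 4, 5, 1]

L: 6·1+2·8 = 22 | 5·0+4·0+5·4+1·2 = 22
E: 6·8+2·0 = 48 | 5·5+4·2+5·3+1·0 = 48
T: 6·0+2·2 = 4 | 5·0+4·0+5·0+1·4 = 4
J: 6·1+2·0 = 6 | 5·0+4·0+5·0+1·6 = 6
R: 6·2+2·3 = 18 | 5·1+4·3+5·0+1·1 = 18
gcd(6,2,5,4,5,1) = 1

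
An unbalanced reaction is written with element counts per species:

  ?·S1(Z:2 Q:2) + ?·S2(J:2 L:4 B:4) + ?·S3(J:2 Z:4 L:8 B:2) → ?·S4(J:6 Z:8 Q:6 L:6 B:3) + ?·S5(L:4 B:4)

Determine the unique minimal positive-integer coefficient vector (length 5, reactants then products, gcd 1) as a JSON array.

Coefficients: [6, 5, 1, 2, 4]

J: 6·0+5·2+1·2 = 12 | 2·6+4·0 = 12
Z: 6·2+5·0+1·4 = 16 | 2·8+4·0 = 16
Q: 6·2+5·0+1·0 = 12 | 2·6+4·0 = 12
L: 6·0+5·4+1·8 = 28 | 2·6+4·4 = 28
B: 6·0+5·4+1·2 = 22 | 2·3+4·4 = 22
gcd(6,5,1,2,4) = 1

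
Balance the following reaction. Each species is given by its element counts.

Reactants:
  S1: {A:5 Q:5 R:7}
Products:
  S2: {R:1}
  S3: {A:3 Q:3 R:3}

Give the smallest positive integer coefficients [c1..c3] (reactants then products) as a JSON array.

Coefficients: [3, 6, 5]

A: 3·5 = 15 | 6·0+5·3 = 15
Q: 3·5 = 15 | 6·0+5·3 = 15
R: 3·7 = 21 | 6·1+5·3 = 21
gcd(3,6,5) = 1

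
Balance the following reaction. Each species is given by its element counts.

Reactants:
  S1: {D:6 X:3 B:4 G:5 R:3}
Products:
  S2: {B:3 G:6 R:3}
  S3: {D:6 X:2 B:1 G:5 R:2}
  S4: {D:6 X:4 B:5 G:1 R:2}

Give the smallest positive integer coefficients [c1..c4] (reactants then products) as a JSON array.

D: 6·6 = 36 | 2·0+3·6+3·6 = 36
X: 6·3 = 18 | 2·0+3·2+3·4 = 18
B: 6·4 = 24 | 2·3+3·1+3·5 = 24
G: 6·5 = 30 | 2·6+3·5+3·1 = 30
R: 6·3 = 18 | 2·3+3·2+3·2 = 18
gcd(6,2,3,3) = 1

Coefficients: [6, 2, 3, 3]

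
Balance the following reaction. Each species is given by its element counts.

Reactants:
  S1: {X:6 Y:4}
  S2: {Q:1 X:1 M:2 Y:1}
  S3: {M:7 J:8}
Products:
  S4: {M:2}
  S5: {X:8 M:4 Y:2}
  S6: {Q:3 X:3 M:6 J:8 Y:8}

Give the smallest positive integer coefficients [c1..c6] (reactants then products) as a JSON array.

Q: 4·0+6·1+2·0 = 6 | 1·0+3·0+2·3 = 6
X: 4·6+6·1+2·0 = 30 | 1·0+3·8+2·3 = 30
M: 4·0+6·2+2·7 = 26 | 1·2+3·4+2·6 = 26
J: 4·0+6·0+2·8 = 16 | 1·0+3·0+2·8 = 16
Y: 4·4+6·1+2·0 = 22 | 1·0+3·2+2·8 = 22
gcd(4,6,2,1,3,2) = 1

Coefficients: [4, 6, 2, 1, 3, 2]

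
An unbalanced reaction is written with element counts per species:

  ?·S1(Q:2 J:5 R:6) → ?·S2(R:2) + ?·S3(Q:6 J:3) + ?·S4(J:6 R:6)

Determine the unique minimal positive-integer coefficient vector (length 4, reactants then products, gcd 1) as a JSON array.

Q: 3·2 = 6 | 3·0+1·6+2·0 = 6
J: 3·5 = 15 | 3·0+1·3+2·6 = 15
R: 3·6 = 18 | 3·2+1·0+2·6 = 18
gcd(3,3,1,2) = 1

Coefficients: [3, 3, 1, 2]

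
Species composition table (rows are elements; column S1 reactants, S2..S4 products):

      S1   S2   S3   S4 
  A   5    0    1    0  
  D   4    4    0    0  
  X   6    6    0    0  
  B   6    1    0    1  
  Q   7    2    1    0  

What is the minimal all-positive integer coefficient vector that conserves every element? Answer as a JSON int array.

Coefficients: [1, 1, 5, 5]

A: 1·5 = 5 | 1·0+5·1+5·0 = 5
D: 1·4 = 4 | 1·4+5·0+5·0 = 4
X: 1·6 = 6 | 1·6+5·0+5·0 = 6
B: 1·6 = 6 | 1·1+5·0+5·1 = 6
Q: 1·7 = 7 | 1·2+5·1+5·0 = 7
gcd(1,1,5,5) = 1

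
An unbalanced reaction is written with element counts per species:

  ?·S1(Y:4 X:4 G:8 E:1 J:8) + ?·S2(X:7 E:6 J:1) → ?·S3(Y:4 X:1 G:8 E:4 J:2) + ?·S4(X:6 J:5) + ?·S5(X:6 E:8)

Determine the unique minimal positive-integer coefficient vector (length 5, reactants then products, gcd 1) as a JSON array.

Coefficients: [4, 6, 4, 6, 3]

Y: 4·4+6·0 = 16 | 4·4+6·0+3·0 = 16
X: 4·4+6·7 = 58 | 4·1+6·6+3·6 = 58
G: 4·8+6·0 = 32 | 4·8+6·0+3·0 = 32
E: 4·1+6·6 = 40 | 4·4+6·0+3·8 = 40
J: 4·8+6·1 = 38 | 4·2+6·5+3·0 = 38
gcd(4,6,4,6,3) = 1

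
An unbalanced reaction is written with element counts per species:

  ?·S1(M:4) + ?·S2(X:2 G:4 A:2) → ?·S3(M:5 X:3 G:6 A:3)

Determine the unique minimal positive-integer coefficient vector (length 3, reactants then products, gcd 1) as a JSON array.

M: 5·4+6·0 = 20 | 4·5 = 20
X: 5·0+6·2 = 12 | 4·3 = 12
G: 5·0+6·4 = 24 | 4·6 = 24
A: 5·0+6·2 = 12 | 4·3 = 12
gcd(5,6,4) = 1

Coefficients: [5, 6, 4]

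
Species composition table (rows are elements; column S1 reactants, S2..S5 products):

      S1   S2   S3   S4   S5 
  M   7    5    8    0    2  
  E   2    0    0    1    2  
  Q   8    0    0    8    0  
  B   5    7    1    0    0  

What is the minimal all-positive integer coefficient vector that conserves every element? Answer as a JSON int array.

Coefficients: [6, 4, 2, 6, 3]

M: 6·7 = 42 | 4·5+2·8+6·0+3·2 = 42
E: 6·2 = 12 | 4·0+2·0+6·1+3·2 = 12
Q: 6·8 = 48 | 4·0+2·0+6·8+3·0 = 48
B: 6·5 = 30 | 4·7+2·1+6·0+3·0 = 30
gcd(6,4,2,6,3) = 1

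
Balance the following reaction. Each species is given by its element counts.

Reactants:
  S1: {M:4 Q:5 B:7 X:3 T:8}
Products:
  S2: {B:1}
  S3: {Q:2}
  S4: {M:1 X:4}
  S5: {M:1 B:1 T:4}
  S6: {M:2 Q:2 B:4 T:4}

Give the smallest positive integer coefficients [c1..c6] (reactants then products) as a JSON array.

M: 4·4 = 16 | 5·0+5·0+3·1+3·1+5·2 = 16
Q: 4·5 = 20 | 5·0+5·2+3·0+3·0+5·2 = 20
B: 4·7 = 28 | 5·1+5·0+3·0+3·1+5·4 = 28
X: 4·3 = 12 | 5·0+5·0+3·4+3·0+5·0 = 12
T: 4·8 = 32 | 5·0+5·0+3·0+3·4+5·4 = 32
gcd(4,5,5,3,3,5) = 1

Coefficients: [4, 5, 5, 3, 3, 5]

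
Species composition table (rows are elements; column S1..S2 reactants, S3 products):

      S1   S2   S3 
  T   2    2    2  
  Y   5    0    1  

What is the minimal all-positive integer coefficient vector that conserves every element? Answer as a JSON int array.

Coefficients: [1, 4, 5]

T: 1·2+4·2 = 10 | 5·2 = 10
Y: 1·5+4·0 = 5 | 5·1 = 5
gcd(1,4,5) = 1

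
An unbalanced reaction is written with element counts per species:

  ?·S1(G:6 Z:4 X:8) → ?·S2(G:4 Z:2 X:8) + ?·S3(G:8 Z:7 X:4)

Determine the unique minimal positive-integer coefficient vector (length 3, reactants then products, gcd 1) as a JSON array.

Coefficients: [6, 5, 2]

G: 6·6 = 36 | 5·4+2·8 = 36
Z: 6·4 = 24 | 5·2+2·7 = 24
X: 6·8 = 48 | 5·8+2·4 = 48
gcd(6,5,2) = 1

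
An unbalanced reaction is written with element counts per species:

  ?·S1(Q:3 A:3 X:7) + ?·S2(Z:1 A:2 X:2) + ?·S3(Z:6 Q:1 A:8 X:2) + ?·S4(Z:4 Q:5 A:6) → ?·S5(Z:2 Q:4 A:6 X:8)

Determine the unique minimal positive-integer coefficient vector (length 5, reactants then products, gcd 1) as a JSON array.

Coefficients: [6, 2, 1, 1, 6]

Z: 6·0+2·1+1·6+1·4 = 12 | 6·2 = 12
Q: 6·3+2·0+1·1+1·5 = 24 | 6·4 = 24
A: 6·3+2·2+1·8+1·6 = 36 | 6·6 = 36
X: 6·7+2·2+1·2+1·0 = 48 | 6·8 = 48
gcd(6,2,1,1,6) = 1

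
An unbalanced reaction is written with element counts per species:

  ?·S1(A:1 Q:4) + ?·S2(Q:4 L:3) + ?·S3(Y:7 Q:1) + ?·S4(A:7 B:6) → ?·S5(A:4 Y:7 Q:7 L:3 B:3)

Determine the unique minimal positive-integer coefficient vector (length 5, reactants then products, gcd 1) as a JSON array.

A: 1·1+2·0+2·0+1·7 = 8 | 2·4 = 8
Y: 1·0+2·0+2·7+1·0 = 14 | 2·7 = 14
Q: 1·4+2·4+2·1+1·0 = 14 | 2·7 = 14
L: 1·0+2·3+2·0+1·0 = 6 | 2·3 = 6
B: 1·0+2·0+2·0+1·6 = 6 | 2·3 = 6
gcd(1,2,2,1,2) = 1

Coefficients: [1, 2, 2, 1, 2]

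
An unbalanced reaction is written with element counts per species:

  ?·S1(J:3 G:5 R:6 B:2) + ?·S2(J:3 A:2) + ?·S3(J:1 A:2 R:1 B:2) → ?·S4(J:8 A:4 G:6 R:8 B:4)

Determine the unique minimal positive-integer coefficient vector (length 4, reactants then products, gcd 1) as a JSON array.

J: 6·3+6·3+4·1 = 40 | 5·8 = 40
A: 6·0+6·2+4·2 = 20 | 5·4 = 20
G: 6·5+6·0+4·0 = 30 | 5·6 = 30
R: 6·6+6·0+4·1 = 40 | 5·8 = 40
B: 6·2+6·0+4·2 = 20 | 5·4 = 20
gcd(6,6,4,5) = 1

Coefficients: [6, 6, 4, 5]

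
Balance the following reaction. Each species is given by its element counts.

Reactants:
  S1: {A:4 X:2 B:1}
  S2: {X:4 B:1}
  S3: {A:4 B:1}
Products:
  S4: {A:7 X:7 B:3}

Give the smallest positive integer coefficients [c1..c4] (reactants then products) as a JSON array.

A: 4·4+5·0+3·4 = 28 | 4·7 = 28
X: 4·2+5·4+3·0 = 28 | 4·7 = 28
B: 4·1+5·1+3·1 = 12 | 4·3 = 12
gcd(4,5,3,4) = 1

Coefficients: [4, 5, 3, 4]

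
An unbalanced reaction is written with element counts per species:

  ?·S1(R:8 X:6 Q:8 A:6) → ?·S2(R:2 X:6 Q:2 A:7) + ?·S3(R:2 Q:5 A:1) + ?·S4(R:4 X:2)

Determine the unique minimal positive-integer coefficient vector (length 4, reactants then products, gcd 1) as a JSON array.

Coefficients: [3, 2, 4, 3]

R: 3·8 = 24 | 2·2+4·2+3·4 = 24
X: 3·6 = 18 | 2·6+4·0+3·2 = 18
Q: 3·8 = 24 | 2·2+4·5+3·0 = 24
A: 3·6 = 18 | 2·7+4·1+3·0 = 18
gcd(3,2,4,3) = 1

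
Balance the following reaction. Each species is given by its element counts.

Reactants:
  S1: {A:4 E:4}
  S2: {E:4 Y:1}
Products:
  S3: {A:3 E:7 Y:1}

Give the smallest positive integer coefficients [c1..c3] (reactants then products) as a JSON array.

Coefficients: [3, 4, 4]

A: 3·4+4·0 = 12 | 4·3 = 12
E: 3·4+4·4 = 28 | 4·7 = 28
Y: 3·0+4·1 = 4 | 4·1 = 4
gcd(3,4,4) = 1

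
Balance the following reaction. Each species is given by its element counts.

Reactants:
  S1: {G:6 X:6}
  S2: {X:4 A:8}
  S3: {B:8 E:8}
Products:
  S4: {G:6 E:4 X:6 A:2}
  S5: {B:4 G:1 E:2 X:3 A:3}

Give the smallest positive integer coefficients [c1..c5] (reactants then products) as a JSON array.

Coefficients: [4, 3, 3, 3, 6]

B: 4·0+3·0+3·8 = 24 | 3·0+6·4 = 24
G: 4·6+3·0+3·0 = 24 | 3·6+6·1 = 24
E: 4·0+3·0+3·8 = 24 | 3·4+6·2 = 24
X: 4·6+3·4+3·0 = 36 | 3·6+6·3 = 36
A: 4·0+3·8+3·0 = 24 | 3·2+6·3 = 24
gcd(4,3,3,3,6) = 1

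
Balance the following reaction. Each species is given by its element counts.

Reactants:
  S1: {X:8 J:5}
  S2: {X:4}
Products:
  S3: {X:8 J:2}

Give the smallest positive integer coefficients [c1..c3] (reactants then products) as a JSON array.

Coefficients: [2, 6, 5]

X: 2·8+6·4 = 40 | 5·8 = 40
J: 2·5+6·0 = 10 | 5·2 = 10
gcd(2,6,5) = 1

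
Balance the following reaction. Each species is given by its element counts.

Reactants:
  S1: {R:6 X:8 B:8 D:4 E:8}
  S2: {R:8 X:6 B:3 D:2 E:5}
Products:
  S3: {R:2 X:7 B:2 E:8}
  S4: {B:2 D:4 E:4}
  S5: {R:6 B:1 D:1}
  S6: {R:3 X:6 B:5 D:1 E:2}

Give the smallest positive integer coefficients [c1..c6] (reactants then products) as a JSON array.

R: 5·6+4·8 = 62 | 4·2+4·0+6·6+6·3 = 62
X: 5·8+4·6 = 64 | 4·7+4·0+6·0+6·6 = 64
B: 5·8+4·3 = 52 | 4·2+4·2+6·1+6·5 = 52
D: 5·4+4·2 = 28 | 4·0+4·4+6·1+6·1 = 28
E: 5·8+4·5 = 60 | 4·8+4·4+6·0+6·2 = 60
gcd(5,4,4,4,6,6) = 1

Coefficients: [5, 4, 4, 4, 6, 6]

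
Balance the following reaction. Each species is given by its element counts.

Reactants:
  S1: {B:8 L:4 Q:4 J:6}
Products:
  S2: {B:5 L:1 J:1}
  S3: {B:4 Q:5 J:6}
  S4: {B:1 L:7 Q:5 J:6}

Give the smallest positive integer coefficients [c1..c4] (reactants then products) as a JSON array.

B: 5·8 = 40 | 6·5+2·4+2·1 = 40
L: 5·4 = 20 | 6·1+2·0+2·7 = 20
Q: 5·4 = 20 | 6·0+2·5+2·5 = 20
J: 5·6 = 30 | 6·1+2·6+2·6 = 30
gcd(5,6,2,2) = 1

Coefficients: [5, 6, 2, 2]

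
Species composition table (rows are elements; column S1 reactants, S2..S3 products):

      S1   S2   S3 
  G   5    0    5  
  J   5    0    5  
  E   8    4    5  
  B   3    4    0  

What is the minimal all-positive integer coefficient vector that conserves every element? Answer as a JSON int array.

Coefficients: [4, 3, 4]

G: 4·5 = 20 | 3·0+4·5 = 20
J: 4·5 = 20 | 3·0+4·5 = 20
E: 4·8 = 32 | 3·4+4·5 = 32
B: 4·3 = 12 | 3·4+4·0 = 12
gcd(4,3,4) = 1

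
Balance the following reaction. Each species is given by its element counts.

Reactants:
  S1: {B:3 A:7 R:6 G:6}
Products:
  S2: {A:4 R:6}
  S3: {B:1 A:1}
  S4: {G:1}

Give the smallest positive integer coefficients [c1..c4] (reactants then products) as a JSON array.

Coefficients: [1, 1, 3, 6]

B: 1·3 = 3 | 1·0+3·1+6·0 = 3
A: 1·7 = 7 | 1·4+3·1+6·0 = 7
R: 1·6 = 6 | 1·6+3·0+6·0 = 6
G: 1·6 = 6 | 1·0+3·0+6·1 = 6
gcd(1,1,3,6) = 1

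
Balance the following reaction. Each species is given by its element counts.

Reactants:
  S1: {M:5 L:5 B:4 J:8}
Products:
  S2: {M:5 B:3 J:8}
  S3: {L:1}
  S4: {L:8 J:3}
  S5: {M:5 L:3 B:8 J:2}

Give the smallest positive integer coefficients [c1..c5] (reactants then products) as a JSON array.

M: 5·5 = 25 | 4·5+6·0+2·0+1·5 = 25
L: 5·5 = 25 | 4·0+6·1+2·8+1·3 = 25
B: 5·4 = 20 | 4·3+6·0+2·0+1·8 = 20
J: 5·8 = 40 | 4·8+6·0+2·3+1·2 = 40
gcd(5,4,6,2,1) = 1

Coefficients: [5, 4, 6, 2, 1]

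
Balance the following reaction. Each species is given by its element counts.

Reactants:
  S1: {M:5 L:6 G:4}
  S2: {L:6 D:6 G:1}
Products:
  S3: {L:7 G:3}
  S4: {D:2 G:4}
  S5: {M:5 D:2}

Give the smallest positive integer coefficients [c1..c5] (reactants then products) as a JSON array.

M: 5·5+2·0 = 25 | 6·0+1·0+5·5 = 25
L: 5·6+2·6 = 42 | 6·7+1·0+5·0 = 42
D: 5·0+2·6 = 12 | 6·0+1·2+5·2 = 12
G: 5·4+2·1 = 22 | 6·3+1·4+5·0 = 22
gcd(5,2,6,1,5) = 1

Coefficients: [5, 2, 6, 1, 5]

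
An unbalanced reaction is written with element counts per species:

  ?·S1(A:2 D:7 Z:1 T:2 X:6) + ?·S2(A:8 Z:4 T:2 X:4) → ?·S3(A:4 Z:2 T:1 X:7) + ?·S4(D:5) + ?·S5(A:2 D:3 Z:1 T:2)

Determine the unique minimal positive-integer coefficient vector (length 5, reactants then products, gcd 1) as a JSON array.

A: 5·2+3·8 = 34 | 6·4+4·0+5·2 = 34
D: 5·7+3·0 = 35 | 6·0+4·5+5·3 = 35
Z: 5·1+3·4 = 17 | 6·2+4·0+5·1 = 17
T: 5·2+3·2 = 16 | 6·1+4·0+5·2 = 16
X: 5·6+3·4 = 42 | 6·7+4·0+5·0 = 42
gcd(5,3,6,4,5) = 1

Coefficients: [5, 3, 6, 4, 5]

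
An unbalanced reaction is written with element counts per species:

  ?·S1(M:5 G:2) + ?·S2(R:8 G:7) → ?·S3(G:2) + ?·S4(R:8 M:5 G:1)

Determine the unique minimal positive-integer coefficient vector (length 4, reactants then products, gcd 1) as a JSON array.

Coefficients: [1, 1, 4, 1]

R: 1·0+1·8 = 8 | 4·0+1·8 = 8
M: 1·5+1·0 = 5 | 4·0+1·5 = 5
G: 1·2+1·7 = 9 | 4·2+1·1 = 9
gcd(1,1,4,1) = 1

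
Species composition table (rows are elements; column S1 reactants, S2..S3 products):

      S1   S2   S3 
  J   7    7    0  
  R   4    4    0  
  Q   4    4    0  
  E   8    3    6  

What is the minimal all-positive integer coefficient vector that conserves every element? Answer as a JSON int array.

Coefficients: [6, 6, 5]

J: 6·7 = 42 | 6·7+5·0 = 42
R: 6·4 = 24 | 6·4+5·0 = 24
Q: 6·4 = 24 | 6·4+5·0 = 24
E: 6·8 = 48 | 6·3+5·6 = 48
gcd(6,6,5) = 1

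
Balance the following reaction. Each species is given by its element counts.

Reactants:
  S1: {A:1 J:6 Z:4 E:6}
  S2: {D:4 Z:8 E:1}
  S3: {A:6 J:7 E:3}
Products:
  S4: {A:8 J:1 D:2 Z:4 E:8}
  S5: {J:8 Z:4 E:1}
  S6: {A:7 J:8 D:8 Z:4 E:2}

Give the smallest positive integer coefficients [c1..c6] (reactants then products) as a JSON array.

Coefficients: [3, 4, 6, 4, 6, 1]

A: 3·1+4·0+6·6 = 39 | 4·8+6·0+1·7 = 39
J: 3·6+4·0+6·7 = 60 | 4·1+6·8+1·8 = 60
D: 3·0+4·4+6·0 = 16 | 4·2+6·0+1·8 = 16
Z: 3·4+4·8+6·0 = 44 | 4·4+6·4+1·4 = 44
E: 3·6+4·1+6·3 = 40 | 4·8+6·1+1·2 = 40
gcd(3,4,6,4,6,1) = 1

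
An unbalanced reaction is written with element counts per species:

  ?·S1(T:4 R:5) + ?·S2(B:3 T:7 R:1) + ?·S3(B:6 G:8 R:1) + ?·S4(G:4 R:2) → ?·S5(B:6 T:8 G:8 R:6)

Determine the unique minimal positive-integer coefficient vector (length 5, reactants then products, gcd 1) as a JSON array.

B: 3·0+4·3+3·6+4·0 = 30 | 5·6 = 30
T: 3·4+4·7+3·0+4·0 = 40 | 5·8 = 40
G: 3·0+4·0+3·8+4·4 = 40 | 5·8 = 40
R: 3·5+4·1+3·1+4·2 = 30 | 5·6 = 30
gcd(3,4,3,4,5) = 1

Coefficients: [3, 4, 3, 4, 5]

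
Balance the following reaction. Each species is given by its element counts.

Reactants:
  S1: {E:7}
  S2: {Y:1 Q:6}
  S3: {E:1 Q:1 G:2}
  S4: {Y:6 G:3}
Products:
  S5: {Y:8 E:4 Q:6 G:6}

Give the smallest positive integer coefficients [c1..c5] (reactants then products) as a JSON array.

Coefficients: [2, 4, 6, 6, 5]

Y: 2·0+4·1+6·0+6·6 = 40 | 5·8 = 40
E: 2·7+4·0+6·1+6·0 = 20 | 5·4 = 20
Q: 2·0+4·6+6·1+6·0 = 30 | 5·6 = 30
G: 2·0+4·0+6·2+6·3 = 30 | 5·6 = 30
gcd(2,4,6,6,5) = 1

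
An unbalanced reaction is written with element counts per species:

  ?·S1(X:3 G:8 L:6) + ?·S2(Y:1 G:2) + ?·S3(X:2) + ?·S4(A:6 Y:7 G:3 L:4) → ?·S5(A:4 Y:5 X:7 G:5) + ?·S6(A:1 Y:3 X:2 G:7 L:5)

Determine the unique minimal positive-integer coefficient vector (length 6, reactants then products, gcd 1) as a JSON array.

Coefficients: [1, 4, 4, 1, 1, 2]

A: 1·0+4·0+4·0+1·6 = 6 | 1·4+2·1 = 6
Y: 1·0+4·1+4·0+1·7 = 11 | 1·5+2·3 = 11
X: 1·3+4·0+4·2+1·0 = 11 | 1·7+2·2 = 11
G: 1·8+4·2+4·0+1·3 = 19 | 1·5+2·7 = 19
L: 1·6+4·0+4·0+1·4 = 10 | 1·0+2·5 = 10
gcd(1,4,4,1,1,2) = 1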